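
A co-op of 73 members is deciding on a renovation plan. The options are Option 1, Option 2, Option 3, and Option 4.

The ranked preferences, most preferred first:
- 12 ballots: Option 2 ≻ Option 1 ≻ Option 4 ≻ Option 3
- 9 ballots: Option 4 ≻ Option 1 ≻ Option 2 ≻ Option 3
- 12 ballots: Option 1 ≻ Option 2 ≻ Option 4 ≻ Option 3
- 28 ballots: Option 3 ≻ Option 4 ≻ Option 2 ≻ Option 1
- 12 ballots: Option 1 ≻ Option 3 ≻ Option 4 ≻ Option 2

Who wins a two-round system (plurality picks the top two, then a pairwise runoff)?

Option 1

Round 1 first-place votes: Option 1 24, Option 2 12, Option 3 28, Option 4 9. Option 3 and Option 1 advance.
Runoff: Option 3 is ranked above Option 1 on 28 ballots, Option 1 above Option 3 on 45.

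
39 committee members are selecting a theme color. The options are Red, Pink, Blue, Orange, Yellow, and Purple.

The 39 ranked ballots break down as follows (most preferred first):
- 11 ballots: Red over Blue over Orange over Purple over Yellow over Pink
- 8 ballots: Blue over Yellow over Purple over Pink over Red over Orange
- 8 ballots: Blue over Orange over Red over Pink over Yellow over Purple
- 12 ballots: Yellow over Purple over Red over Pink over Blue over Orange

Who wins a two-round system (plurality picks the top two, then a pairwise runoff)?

Round 1 first-place votes: Red 11, Pink 0, Blue 16, Orange 0, Yellow 12, Purple 0. Blue and Yellow advance.
Runoff: Blue is ranked above Yellow on 27 ballots, Yellow above Blue on 12.

Blue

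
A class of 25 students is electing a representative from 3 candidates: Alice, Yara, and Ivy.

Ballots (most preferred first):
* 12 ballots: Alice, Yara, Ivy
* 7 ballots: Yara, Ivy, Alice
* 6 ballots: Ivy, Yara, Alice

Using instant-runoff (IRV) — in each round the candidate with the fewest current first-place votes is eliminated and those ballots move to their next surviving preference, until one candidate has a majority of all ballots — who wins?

Yara

Round 1: Alice 12, Yara 7, Ivy 6. Ivy eliminated.
Round 2: Alice 12, Yara 13. Yara has a majority (≥13).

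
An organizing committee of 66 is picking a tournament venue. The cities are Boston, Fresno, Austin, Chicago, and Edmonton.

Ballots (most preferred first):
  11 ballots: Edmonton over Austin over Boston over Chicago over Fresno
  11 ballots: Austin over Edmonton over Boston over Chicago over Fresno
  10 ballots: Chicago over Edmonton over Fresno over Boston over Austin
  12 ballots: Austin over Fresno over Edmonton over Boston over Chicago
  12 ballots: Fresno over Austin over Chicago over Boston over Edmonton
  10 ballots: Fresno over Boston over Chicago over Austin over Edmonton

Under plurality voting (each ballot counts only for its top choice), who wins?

Austin

First-place votes: Boston 0, Fresno 22, Austin 23, Chicago 10, Edmonton 11.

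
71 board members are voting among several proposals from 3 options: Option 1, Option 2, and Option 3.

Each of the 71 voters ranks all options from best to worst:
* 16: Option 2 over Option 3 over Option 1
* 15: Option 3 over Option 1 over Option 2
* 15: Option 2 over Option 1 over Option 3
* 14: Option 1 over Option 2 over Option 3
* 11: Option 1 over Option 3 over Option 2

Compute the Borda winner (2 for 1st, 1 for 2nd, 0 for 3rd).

Option 1

Option 1: 16×0 + 15×1 + 15×1 + 14×2 + 11×2 = 80
Option 2: 16×2 + 15×0 + 15×2 + 14×1 + 11×0 = 76
Option 3: 16×1 + 15×2 + 15×0 + 14×0 + 11×1 = 57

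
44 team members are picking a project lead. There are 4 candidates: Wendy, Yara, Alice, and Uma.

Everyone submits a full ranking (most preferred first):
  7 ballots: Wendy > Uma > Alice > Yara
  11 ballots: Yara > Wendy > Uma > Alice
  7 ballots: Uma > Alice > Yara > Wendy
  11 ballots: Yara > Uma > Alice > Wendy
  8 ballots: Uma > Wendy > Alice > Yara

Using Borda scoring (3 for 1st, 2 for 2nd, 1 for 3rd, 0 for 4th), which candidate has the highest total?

Uma

Wendy: 7×3 + 11×2 + 7×0 + 11×0 + 8×2 = 59
Yara: 7×0 + 11×3 + 7×1 + 11×3 + 8×0 = 73
Alice: 7×1 + 11×0 + 7×2 + 11×1 + 8×1 = 40
Uma: 7×2 + 11×1 + 7×3 + 11×2 + 8×3 = 92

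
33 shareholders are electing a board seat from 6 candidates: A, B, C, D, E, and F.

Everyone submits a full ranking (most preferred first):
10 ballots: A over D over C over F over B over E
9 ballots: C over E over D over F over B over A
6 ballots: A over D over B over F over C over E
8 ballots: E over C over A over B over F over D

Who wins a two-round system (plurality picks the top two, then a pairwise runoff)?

C

Round 1 first-place votes: A 16, B 0, C 9, D 0, E 8, F 0. A and C advance.
Runoff: A is ranked above C on 16 ballots, C above A on 17.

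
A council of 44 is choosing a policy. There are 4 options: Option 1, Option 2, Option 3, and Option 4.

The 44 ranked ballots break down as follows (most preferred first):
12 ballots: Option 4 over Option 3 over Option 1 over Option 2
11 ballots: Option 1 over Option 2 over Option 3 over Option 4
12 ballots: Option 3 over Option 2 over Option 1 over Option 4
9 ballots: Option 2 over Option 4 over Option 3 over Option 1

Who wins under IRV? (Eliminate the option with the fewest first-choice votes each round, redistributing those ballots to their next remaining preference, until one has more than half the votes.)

Option 3

Round 1: Option 1 11, Option 2 9, Option 3 12, Option 4 12. Option 2 eliminated.
Round 2: Option 1 11, Option 3 12, Option 4 21. Option 1 eliminated.
Round 3: Option 3 23, Option 4 21. Option 3 has a majority (≥23).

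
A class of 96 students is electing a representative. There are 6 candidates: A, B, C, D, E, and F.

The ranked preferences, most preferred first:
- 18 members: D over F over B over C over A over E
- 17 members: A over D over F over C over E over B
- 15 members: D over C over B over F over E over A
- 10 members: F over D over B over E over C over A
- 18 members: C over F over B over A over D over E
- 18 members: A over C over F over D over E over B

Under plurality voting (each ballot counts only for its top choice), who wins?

First-place votes: A 35, B 0, C 18, D 33, E 0, F 10.

A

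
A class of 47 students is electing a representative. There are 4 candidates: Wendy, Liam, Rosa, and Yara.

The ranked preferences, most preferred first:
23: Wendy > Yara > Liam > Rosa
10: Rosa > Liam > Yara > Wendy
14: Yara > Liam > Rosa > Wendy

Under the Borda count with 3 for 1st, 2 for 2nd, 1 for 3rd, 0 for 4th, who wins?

Wendy: 23×3 + 10×0 + 14×0 = 69
Liam: 23×1 + 10×2 + 14×2 = 71
Rosa: 23×0 + 10×3 + 14×1 = 44
Yara: 23×2 + 10×1 + 14×3 = 98

Yara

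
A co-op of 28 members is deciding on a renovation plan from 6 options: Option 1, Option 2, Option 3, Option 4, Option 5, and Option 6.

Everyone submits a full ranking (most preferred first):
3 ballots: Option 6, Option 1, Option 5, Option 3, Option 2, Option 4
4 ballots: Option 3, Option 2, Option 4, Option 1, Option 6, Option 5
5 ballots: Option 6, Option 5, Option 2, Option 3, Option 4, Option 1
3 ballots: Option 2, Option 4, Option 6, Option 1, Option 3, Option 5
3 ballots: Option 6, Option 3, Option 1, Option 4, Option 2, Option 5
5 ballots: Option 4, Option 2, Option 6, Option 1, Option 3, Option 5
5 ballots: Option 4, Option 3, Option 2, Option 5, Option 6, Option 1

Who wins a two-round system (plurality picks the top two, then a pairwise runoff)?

Option 4

Round 1 first-place votes: Option 1 0, Option 2 3, Option 3 4, Option 4 10, Option 5 0, Option 6 11. Option 6 and Option 4 advance.
Runoff: Option 6 is ranked above Option 4 on 11 ballots, Option 4 above Option 6 on 17.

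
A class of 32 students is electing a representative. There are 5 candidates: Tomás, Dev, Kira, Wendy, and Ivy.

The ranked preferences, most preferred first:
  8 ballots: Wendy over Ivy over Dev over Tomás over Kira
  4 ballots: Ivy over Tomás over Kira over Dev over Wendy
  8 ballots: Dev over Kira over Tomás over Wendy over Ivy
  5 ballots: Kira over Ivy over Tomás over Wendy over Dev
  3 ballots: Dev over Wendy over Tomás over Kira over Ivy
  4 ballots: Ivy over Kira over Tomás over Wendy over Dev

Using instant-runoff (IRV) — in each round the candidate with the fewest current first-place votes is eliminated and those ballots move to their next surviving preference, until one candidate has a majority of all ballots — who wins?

Ivy

Round 1: Tomás 0, Dev 11, Kira 5, Wendy 8, Ivy 8. Tomás eliminated.
Round 2: Dev 11, Kira 5, Wendy 8, Ivy 8. Kira eliminated.
Round 3: Dev 11, Wendy 8, Ivy 13. Wendy eliminated.
Round 4: Dev 11, Ivy 21. Ivy has a majority (≥17).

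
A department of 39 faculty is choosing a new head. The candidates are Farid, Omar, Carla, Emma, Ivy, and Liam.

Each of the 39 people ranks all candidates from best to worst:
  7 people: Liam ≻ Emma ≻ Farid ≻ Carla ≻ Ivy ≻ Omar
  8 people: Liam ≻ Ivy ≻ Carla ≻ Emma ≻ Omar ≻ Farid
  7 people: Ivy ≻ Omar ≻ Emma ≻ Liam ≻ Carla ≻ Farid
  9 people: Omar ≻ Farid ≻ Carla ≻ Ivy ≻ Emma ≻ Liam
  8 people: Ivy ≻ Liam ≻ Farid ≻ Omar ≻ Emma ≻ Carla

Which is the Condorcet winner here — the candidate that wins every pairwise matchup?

Ivy

Ivy vs Farid: 23–16
Ivy vs Omar: 30–9
Ivy vs Carla: 23–16
Ivy vs Emma: 32–7
Ivy vs Liam: 24–15
Ivy beats every other candidate.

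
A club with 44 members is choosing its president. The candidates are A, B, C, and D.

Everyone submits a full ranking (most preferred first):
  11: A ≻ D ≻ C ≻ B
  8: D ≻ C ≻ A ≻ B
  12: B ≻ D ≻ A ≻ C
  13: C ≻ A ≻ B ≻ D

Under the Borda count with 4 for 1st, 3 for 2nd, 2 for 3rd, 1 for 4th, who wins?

A: 11×4 + 8×2 + 12×2 + 13×3 = 123
B: 11×1 + 8×1 + 12×4 + 13×2 = 93
C: 11×2 + 8×3 + 12×1 + 13×4 = 110
D: 11×3 + 8×4 + 12×3 + 13×1 = 114

A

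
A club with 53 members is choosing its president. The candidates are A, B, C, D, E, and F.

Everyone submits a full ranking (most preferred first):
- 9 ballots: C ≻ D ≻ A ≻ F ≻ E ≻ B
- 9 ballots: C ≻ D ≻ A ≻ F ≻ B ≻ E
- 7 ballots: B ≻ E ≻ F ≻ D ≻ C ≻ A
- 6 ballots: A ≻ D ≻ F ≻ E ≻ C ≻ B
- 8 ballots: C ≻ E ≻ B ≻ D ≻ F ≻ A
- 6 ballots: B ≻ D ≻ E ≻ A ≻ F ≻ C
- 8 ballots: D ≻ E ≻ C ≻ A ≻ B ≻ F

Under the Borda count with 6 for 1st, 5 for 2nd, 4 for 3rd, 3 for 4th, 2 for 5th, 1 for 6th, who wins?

D

A: 9×4 + 9×4 + 7×1 + 6×6 + 8×1 + 6×3 + 8×3 = 165
B: 9×1 + 9×2 + 7×6 + 6×1 + 8×4 + 6×6 + 8×2 = 159
C: 9×6 + 9×6 + 7×2 + 6×2 + 8×6 + 6×1 + 8×4 = 220
D: 9×5 + 9×5 + 7×3 + 6×5 + 8×3 + 6×5 + 8×6 = 243
E: 9×2 + 9×1 + 7×5 + 6×3 + 8×5 + 6×4 + 8×5 = 184
F: 9×3 + 9×3 + 7×4 + 6×4 + 8×2 + 6×2 + 8×1 = 142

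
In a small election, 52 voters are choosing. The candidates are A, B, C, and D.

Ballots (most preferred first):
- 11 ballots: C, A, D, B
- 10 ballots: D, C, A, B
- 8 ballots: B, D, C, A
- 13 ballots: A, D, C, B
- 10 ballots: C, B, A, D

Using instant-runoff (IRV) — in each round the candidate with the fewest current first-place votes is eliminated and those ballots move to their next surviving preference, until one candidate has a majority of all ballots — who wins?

D

Round 1: A 13, B 8, C 21, D 10. B eliminated.
Round 2: A 13, C 21, D 18. A eliminated.
Round 3: C 21, D 31. D has a majority (≥27).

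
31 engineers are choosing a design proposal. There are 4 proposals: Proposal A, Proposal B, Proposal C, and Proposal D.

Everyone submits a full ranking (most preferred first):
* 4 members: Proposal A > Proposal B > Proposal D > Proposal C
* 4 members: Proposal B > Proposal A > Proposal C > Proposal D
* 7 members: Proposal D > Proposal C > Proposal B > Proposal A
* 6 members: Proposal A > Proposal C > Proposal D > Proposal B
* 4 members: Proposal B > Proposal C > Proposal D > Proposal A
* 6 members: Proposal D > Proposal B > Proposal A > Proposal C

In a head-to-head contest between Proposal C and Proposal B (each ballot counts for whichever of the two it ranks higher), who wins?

Proposal B

Proposal C is ranked above Proposal B on 13 ballots; Proposal B above Proposal C on 18.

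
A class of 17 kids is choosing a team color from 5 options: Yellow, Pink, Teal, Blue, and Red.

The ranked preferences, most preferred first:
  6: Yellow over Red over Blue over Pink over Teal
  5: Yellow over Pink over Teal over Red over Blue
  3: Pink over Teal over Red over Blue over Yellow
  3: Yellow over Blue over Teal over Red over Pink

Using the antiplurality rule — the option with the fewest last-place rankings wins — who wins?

Red

Last-place votes: Yellow 3, Pink 3, Teal 6, Blue 5, Red 0.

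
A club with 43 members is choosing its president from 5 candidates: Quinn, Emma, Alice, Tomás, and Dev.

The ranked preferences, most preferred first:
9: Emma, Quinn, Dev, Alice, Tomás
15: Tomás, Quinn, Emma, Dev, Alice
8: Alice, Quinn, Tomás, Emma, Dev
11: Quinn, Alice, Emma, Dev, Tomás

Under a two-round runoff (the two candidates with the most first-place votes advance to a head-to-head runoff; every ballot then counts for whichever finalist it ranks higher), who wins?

Round 1 first-place votes: Quinn 11, Emma 9, Alice 8, Tomás 15, Dev 0. Tomás and Quinn advance.
Runoff: Tomás is ranked above Quinn on 15 ballots, Quinn above Tomás on 28.

Quinn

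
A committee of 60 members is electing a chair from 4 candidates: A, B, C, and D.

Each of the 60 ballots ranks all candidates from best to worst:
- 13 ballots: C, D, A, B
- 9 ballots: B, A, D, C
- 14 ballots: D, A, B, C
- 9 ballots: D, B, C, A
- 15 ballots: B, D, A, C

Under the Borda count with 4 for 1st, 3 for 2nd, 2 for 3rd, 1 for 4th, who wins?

D

A: 13×2 + 9×3 + 14×3 + 9×1 + 15×2 = 134
B: 13×1 + 9×4 + 14×2 + 9×3 + 15×4 = 164
C: 13×4 + 9×1 + 14×1 + 9×2 + 15×1 = 108
D: 13×3 + 9×2 + 14×4 + 9×4 + 15×3 = 194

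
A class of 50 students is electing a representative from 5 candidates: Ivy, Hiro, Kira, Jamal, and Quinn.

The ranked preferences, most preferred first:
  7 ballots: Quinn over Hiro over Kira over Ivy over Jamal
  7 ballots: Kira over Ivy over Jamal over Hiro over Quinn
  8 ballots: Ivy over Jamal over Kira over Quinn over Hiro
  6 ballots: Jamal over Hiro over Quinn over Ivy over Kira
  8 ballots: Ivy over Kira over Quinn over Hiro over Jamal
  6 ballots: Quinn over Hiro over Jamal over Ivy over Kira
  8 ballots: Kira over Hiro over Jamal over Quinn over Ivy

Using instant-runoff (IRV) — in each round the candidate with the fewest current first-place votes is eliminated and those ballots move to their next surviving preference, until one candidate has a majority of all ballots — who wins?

Round 1: Ivy 16, Hiro 0, Kira 15, Jamal 6, Quinn 13. Hiro eliminated.
Round 2: Ivy 16, Kira 15, Jamal 6, Quinn 13. Jamal eliminated.
Round 3: Ivy 16, Kira 15, Quinn 19. Kira eliminated.
Round 4: Ivy 23, Quinn 27. Quinn has a majority (≥26).

Quinn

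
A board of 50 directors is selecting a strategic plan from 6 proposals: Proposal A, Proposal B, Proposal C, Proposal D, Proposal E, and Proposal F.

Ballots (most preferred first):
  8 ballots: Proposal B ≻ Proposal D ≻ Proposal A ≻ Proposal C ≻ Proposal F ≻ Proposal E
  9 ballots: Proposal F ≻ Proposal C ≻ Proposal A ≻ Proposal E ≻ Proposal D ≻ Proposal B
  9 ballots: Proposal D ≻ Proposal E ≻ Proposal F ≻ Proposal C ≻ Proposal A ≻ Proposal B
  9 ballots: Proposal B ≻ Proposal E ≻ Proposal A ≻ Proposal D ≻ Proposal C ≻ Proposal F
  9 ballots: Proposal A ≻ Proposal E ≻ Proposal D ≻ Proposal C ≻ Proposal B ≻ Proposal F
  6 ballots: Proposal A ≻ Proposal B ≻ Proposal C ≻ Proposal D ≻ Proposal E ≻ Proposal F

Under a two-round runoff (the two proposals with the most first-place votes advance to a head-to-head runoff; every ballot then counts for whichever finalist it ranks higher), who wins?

Proposal A

Round 1 first-place votes: Proposal A 15, Proposal B 17, Proposal C 0, Proposal D 9, Proposal E 0, Proposal F 9. Proposal B and Proposal A advance.
Runoff: Proposal B is ranked above Proposal A on 17 ballots, Proposal A above Proposal B on 33.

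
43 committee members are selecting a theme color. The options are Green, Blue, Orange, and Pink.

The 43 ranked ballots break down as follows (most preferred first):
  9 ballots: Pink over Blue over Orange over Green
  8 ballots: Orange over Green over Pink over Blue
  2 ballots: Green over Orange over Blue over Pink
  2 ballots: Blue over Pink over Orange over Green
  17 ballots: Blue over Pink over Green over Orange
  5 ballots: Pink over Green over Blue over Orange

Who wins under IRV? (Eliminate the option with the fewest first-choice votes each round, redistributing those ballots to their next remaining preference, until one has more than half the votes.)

Pink

Round 1: Green 2, Blue 19, Orange 8, Pink 14. Green eliminated.
Round 2: Blue 19, Orange 10, Pink 14. Orange eliminated.
Round 3: Blue 21, Pink 22. Pink has a majority (≥22).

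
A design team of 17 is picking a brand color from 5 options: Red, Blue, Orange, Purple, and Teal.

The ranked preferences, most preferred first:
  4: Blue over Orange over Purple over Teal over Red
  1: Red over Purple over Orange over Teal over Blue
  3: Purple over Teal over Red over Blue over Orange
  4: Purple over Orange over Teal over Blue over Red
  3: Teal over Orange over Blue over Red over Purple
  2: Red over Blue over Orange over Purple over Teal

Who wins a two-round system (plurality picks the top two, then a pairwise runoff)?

Round 1 first-place votes: Red 3, Blue 4, Orange 0, Purple 7, Teal 3. Purple and Blue advance.
Runoff: Purple is ranked above Blue on 8 ballots, Blue above Purple on 9.

Blue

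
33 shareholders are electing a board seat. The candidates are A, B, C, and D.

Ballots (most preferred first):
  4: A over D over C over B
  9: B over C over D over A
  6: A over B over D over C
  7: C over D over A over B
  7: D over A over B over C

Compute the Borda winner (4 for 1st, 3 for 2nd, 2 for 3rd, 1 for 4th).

D

A: 4×4 + 9×1 + 6×4 + 7×2 + 7×3 = 84
B: 4×1 + 9×4 + 6×3 + 7×1 + 7×2 = 79
C: 4×2 + 9×3 + 6×1 + 7×4 + 7×1 = 76
D: 4×3 + 9×2 + 6×2 + 7×3 + 7×4 = 91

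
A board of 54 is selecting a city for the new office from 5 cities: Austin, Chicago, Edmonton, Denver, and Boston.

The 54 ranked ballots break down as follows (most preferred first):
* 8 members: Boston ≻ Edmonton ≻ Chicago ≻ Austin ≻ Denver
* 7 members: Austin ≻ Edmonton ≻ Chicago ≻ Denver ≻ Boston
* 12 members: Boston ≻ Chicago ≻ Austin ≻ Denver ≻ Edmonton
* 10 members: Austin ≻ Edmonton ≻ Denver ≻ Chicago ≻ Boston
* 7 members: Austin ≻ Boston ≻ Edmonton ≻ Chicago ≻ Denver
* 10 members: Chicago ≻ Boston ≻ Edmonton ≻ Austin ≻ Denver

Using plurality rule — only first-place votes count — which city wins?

Austin

First-place votes: Austin 24, Chicago 10, Edmonton 0, Denver 0, Boston 20.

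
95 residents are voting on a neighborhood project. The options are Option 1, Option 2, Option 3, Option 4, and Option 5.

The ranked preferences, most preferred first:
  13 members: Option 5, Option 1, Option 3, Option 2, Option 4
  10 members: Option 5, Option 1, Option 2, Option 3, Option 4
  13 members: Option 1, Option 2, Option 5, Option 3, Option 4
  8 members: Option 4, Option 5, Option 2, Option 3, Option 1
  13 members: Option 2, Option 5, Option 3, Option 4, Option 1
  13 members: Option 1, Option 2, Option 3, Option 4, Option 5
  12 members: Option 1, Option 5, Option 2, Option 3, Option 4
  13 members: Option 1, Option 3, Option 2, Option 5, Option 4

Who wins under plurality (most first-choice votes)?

Option 1

First-place votes: Option 1 51, Option 2 13, Option 3 0, Option 4 8, Option 5 23.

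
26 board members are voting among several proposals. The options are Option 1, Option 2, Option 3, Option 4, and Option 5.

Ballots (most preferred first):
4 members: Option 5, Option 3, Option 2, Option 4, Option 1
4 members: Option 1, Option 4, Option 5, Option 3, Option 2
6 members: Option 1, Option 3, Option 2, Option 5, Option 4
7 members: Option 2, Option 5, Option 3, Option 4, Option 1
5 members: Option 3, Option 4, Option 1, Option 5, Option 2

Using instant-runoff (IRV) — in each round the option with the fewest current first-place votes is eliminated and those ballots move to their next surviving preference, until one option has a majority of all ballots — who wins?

Round 1: Option 1 10, Option 2 7, Option 3 5, Option 4 0, Option 5 4. Option 4 eliminated.
Round 2: Option 1 10, Option 2 7, Option 3 5, Option 5 4. Option 5 eliminated.
Round 3: Option 1 10, Option 2 7, Option 3 9. Option 2 eliminated.
Round 4: Option 1 10, Option 3 16. Option 3 has a majority (≥14).

Option 3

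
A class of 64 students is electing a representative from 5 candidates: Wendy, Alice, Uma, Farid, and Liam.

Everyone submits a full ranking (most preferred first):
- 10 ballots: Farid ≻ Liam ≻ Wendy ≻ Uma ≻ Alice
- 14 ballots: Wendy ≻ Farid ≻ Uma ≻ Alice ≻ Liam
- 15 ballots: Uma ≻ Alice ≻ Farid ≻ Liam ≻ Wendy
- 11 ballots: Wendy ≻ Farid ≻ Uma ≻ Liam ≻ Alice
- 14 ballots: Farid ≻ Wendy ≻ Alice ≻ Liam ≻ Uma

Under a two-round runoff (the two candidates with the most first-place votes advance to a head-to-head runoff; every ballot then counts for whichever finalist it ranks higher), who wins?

Farid

Round 1 first-place votes: Wendy 25, Alice 0, Uma 15, Farid 24, Liam 0. Wendy and Farid advance.
Runoff: Wendy is ranked above Farid on 25 ballots, Farid above Wendy on 39.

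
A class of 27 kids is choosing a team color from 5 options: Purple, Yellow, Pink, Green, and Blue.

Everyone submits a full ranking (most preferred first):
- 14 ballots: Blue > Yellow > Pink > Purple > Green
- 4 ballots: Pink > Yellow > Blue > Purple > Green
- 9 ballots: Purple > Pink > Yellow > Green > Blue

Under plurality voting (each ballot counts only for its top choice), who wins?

Blue

First-place votes: Purple 9, Yellow 0, Pink 4, Green 0, Blue 14.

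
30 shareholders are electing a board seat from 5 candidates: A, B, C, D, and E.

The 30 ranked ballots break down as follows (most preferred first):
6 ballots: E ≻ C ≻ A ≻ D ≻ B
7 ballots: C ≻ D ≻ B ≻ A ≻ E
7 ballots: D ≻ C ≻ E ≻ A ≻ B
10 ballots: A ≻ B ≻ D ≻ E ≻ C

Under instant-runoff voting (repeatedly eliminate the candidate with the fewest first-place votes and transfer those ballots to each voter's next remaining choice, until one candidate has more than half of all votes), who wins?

C

Round 1: A 10, B 0, C 7, D 7, E 6. B eliminated.
Round 2: A 10, C 7, D 7, E 6. E eliminated.
Round 3: A 10, C 13, D 7. D eliminated.
Round 4: A 10, C 20. C has a majority (≥16).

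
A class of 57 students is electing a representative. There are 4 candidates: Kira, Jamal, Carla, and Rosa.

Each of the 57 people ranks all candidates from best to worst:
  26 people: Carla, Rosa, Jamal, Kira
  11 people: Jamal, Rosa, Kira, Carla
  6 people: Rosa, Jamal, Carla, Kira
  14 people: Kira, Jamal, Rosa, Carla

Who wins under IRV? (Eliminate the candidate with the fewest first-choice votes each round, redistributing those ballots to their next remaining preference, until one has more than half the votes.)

Jamal

Round 1: Kira 14, Jamal 11, Carla 26, Rosa 6. Rosa eliminated.
Round 2: Kira 14, Jamal 17, Carla 26. Kira eliminated.
Round 3: Jamal 31, Carla 26. Jamal has a majority (≥29).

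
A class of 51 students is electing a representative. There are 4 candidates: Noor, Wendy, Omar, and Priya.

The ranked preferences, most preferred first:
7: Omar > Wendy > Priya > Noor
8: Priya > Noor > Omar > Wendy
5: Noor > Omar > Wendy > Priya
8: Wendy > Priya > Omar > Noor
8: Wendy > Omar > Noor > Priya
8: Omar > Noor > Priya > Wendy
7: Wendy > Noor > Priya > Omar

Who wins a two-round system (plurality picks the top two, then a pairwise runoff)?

Omar

Round 1 first-place votes: Noor 5, Wendy 23, Omar 15, Priya 8. Wendy and Omar advance.
Runoff: Wendy is ranked above Omar on 23 ballots, Omar above Wendy on 28.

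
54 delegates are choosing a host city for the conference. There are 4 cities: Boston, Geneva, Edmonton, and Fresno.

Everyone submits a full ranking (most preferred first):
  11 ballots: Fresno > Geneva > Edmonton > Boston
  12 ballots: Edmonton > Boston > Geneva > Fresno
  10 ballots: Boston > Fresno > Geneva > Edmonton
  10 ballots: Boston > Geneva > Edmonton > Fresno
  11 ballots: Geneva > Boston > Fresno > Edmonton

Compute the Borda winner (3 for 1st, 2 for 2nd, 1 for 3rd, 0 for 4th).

Boston: 11×0 + 12×2 + 10×3 + 10×3 + 11×2 = 106
Geneva: 11×2 + 12×1 + 10×1 + 10×2 + 11×3 = 97
Edmonton: 11×1 + 12×3 + 10×0 + 10×1 + 11×0 = 57
Fresno: 11×3 + 12×0 + 10×2 + 10×0 + 11×1 = 64

Boston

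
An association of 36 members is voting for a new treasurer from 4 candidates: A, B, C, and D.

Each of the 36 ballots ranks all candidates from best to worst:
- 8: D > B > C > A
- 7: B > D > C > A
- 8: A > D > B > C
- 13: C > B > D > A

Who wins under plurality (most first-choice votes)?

First-place votes: A 8, B 7, C 13, D 8.

C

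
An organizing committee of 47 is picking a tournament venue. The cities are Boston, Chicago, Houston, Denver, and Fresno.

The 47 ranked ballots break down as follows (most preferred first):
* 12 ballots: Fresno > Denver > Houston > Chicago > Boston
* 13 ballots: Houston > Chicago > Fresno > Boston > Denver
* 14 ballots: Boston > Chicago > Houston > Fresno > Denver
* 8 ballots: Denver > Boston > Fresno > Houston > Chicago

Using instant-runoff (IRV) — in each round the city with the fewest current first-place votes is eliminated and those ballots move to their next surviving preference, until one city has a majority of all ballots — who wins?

Houston

Round 1: Boston 14, Chicago 0, Houston 13, Denver 8, Fresno 12. Chicago eliminated.
Round 2: Boston 14, Houston 13, Denver 8, Fresno 12. Denver eliminated.
Round 3: Boston 22, Houston 13, Fresno 12. Fresno eliminated.
Round 4: Boston 22, Houston 25. Houston has a majority (≥24).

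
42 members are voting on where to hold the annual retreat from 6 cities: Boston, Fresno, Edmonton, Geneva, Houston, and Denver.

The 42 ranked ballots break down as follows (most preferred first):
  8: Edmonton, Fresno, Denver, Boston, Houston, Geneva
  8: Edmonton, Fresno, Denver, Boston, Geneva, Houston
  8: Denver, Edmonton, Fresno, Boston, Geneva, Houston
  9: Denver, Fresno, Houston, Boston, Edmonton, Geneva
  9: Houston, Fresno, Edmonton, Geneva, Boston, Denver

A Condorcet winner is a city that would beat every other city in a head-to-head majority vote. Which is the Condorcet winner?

Edmonton

Edmonton vs Boston: 33–9
Edmonton vs Fresno: 24–18
Edmonton vs Geneva: 42–0
Edmonton vs Houston: 24–18
Edmonton vs Denver: 25–17
Edmonton beats every other city.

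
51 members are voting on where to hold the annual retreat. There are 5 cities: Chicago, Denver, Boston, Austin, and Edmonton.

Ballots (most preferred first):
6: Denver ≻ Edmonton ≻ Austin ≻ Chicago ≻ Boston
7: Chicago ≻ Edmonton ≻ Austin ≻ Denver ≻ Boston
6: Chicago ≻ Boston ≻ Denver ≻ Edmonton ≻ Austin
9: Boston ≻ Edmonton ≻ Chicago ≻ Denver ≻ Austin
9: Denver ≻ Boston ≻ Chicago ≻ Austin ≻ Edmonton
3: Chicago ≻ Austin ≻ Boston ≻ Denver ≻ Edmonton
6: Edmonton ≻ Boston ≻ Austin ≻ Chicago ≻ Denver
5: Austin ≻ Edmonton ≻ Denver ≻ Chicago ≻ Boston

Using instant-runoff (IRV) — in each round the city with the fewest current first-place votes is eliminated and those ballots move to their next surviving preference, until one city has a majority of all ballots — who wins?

Edmonton

Round 1: Chicago 16, Denver 15, Boston 9, Austin 5, Edmonton 6. Austin eliminated.
Round 2: Chicago 16, Denver 15, Boston 9, Edmonton 11. Boston eliminated.
Round 3: Chicago 16, Denver 15, Edmonton 20. Denver eliminated.
Round 4: Chicago 25, Edmonton 26. Edmonton has a majority (≥26).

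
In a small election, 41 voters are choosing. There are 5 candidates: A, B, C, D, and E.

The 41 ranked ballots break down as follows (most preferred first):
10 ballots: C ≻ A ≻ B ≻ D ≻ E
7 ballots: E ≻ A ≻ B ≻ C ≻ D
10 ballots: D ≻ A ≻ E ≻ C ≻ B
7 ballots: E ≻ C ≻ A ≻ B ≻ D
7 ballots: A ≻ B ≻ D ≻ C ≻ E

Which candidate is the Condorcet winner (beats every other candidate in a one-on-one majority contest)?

A

A vs B: 41–0
A vs C: 24–17
A vs D: 31–10
A vs E: 27–14
A beats every other candidate.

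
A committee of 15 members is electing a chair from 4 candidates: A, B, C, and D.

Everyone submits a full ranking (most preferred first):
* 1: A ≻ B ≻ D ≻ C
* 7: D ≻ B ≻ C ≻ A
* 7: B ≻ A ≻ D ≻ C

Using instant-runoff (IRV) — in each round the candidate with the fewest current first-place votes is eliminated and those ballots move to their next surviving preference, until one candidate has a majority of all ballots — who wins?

B

Round 1: A 1, B 7, C 0, D 7. C eliminated.
Round 2: A 1, B 7, D 7. A eliminated.
Round 3: B 8, D 7. B has a majority (≥8).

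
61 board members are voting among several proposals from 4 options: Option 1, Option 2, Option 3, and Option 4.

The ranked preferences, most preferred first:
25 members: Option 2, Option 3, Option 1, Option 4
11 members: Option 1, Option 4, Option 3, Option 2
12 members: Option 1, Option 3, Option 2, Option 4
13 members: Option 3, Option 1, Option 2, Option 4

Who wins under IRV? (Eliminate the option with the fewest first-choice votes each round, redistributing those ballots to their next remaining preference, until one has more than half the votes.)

Round 1: Option 1 23, Option 2 25, Option 3 13, Option 4 0. Option 4 eliminated.
Round 2: Option 1 23, Option 2 25, Option 3 13. Option 3 eliminated.
Round 3: Option 1 36, Option 2 25. Option 1 has a majority (≥31).

Option 1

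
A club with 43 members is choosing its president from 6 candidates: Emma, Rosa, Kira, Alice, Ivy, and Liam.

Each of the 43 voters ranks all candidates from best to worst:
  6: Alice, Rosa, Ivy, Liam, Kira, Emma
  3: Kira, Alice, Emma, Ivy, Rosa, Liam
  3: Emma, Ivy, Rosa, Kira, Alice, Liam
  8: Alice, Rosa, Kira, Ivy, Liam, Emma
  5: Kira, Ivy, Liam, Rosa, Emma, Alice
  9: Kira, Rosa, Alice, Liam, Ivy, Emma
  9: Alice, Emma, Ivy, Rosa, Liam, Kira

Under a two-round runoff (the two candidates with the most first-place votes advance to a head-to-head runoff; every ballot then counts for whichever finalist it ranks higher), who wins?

Round 1 first-place votes: Emma 3, Rosa 0, Kira 17, Alice 23, Ivy 0, Liam 0. Alice and Kira advance.
Runoff: Alice is ranked above Kira on 23 ballots, Kira above Alice on 20.

Alice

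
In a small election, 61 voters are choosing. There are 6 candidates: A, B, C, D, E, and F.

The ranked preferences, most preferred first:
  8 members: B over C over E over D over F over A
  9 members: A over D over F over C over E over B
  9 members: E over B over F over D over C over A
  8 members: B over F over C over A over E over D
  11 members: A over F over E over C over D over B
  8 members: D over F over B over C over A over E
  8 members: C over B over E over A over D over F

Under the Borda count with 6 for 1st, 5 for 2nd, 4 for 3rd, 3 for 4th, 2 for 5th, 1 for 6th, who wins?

A: 8×1 + 9×6 + 9×1 + 8×3 + 11×6 + 8×2 + 8×3 = 201
B: 8×6 + 9×1 + 9×5 + 8×6 + 11×1 + 8×4 + 8×5 = 233
C: 8×5 + 9×3 + 9×2 + 8×4 + 11×3 + 8×3 + 8×6 = 222
D: 8×3 + 9×5 + 9×3 + 8×1 + 11×2 + 8×6 + 8×2 = 190
E: 8×4 + 9×2 + 9×6 + 8×2 + 11×4 + 8×1 + 8×4 = 204
F: 8×2 + 9×4 + 9×4 + 8×5 + 11×5 + 8×5 + 8×1 = 231

B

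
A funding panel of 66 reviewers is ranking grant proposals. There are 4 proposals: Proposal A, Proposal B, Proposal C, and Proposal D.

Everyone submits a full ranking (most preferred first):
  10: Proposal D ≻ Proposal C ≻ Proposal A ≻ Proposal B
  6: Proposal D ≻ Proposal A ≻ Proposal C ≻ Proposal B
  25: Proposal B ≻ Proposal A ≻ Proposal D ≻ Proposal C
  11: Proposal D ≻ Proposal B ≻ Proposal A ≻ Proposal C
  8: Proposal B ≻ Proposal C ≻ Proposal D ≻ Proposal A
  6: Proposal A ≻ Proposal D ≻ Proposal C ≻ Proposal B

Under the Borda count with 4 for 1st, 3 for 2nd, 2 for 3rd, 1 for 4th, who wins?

Proposal D

Proposal A: 10×2 + 6×3 + 25×3 + 11×2 + 8×1 + 6×4 = 167
Proposal B: 10×1 + 6×1 + 25×4 + 11×3 + 8×4 + 6×1 = 187
Proposal C: 10×3 + 6×2 + 25×1 + 11×1 + 8×3 + 6×2 = 114
Proposal D: 10×4 + 6×4 + 25×2 + 11×4 + 8×2 + 6×3 = 192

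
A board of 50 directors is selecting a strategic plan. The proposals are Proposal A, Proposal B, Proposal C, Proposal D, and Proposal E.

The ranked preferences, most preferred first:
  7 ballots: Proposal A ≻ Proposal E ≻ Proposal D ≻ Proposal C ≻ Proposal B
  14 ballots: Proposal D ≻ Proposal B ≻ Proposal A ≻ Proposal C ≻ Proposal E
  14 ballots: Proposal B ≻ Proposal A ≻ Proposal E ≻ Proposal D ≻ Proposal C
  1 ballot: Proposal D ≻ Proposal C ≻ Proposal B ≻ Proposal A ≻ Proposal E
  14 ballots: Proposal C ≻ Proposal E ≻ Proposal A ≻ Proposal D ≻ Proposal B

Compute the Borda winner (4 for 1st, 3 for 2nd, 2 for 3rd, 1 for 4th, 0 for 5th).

Proposal A: 7×4 + 14×2 + 14×3 + 1×1 + 14×2 = 127
Proposal B: 7×0 + 14×3 + 14×4 + 1×2 + 14×0 = 100
Proposal C: 7×1 + 14×1 + 14×0 + 1×3 + 14×4 = 80
Proposal D: 7×2 + 14×4 + 14×1 + 1×4 + 14×1 = 102
Proposal E: 7×3 + 14×0 + 14×2 + 1×0 + 14×3 = 91

Proposal A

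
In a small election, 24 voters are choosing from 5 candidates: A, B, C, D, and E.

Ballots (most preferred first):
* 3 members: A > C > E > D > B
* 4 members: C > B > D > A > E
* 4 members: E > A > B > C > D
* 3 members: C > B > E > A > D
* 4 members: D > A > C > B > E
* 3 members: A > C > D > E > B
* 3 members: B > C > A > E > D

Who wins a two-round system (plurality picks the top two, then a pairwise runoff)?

Round 1 first-place votes: A 6, B 3, C 7, D 4, E 4. C and A advance.
Runoff: C is ranked above A on 10 ballots, A above C on 14.

A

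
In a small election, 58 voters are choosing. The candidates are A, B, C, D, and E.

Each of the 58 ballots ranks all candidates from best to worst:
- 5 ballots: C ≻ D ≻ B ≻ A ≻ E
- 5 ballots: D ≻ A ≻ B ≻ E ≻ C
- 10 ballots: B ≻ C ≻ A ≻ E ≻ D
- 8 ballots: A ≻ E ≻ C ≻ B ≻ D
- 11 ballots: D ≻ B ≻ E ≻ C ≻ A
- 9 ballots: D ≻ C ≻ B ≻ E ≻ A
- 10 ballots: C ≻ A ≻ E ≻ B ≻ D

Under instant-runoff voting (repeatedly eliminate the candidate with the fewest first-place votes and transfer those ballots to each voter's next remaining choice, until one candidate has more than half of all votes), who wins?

C

Round 1: A 8, B 10, C 15, D 25, E 0. E eliminated.
Round 2: A 8, B 10, C 15, D 25. A eliminated.
Round 3: B 10, C 23, D 25. B eliminated.
Round 4: C 33, D 25. C has a majority (≥30).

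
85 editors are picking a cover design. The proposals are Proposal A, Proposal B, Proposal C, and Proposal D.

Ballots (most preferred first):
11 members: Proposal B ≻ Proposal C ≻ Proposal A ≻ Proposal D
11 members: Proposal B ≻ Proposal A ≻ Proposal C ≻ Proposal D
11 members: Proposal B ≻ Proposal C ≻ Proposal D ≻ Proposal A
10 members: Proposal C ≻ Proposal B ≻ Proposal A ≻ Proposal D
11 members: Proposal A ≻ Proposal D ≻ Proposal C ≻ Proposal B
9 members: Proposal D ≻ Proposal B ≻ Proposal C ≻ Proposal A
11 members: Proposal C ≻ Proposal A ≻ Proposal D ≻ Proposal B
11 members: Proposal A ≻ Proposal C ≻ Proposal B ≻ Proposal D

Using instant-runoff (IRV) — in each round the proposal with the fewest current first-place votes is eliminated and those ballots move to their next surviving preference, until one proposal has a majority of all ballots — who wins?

Proposal B

Round 1: Proposal A 22, Proposal B 33, Proposal C 21, Proposal D 9. Proposal D eliminated.
Round 2: Proposal A 22, Proposal B 42, Proposal C 21. Proposal C eliminated.
Round 3: Proposal A 33, Proposal B 52. Proposal B has a majority (≥43).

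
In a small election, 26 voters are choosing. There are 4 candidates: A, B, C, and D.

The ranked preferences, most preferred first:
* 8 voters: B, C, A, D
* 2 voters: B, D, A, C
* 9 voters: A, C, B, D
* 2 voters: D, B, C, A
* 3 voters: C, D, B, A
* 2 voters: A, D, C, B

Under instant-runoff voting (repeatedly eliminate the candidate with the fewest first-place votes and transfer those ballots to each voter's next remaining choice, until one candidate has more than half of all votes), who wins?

B

Round 1: A 11, B 10, C 3, D 2. D eliminated.
Round 2: A 11, B 12, C 3. C eliminated.
Round 3: A 11, B 15. B has a majority (≥14).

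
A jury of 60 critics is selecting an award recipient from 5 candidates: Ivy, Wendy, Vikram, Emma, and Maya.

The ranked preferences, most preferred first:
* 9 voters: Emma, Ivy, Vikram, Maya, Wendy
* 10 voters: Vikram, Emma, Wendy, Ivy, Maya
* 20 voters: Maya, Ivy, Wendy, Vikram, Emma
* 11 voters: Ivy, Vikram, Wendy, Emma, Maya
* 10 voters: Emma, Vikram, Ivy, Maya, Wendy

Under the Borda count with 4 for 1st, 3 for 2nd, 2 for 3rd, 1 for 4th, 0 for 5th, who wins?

Ivy: 9×3 + 10×1 + 20×3 + 11×4 + 10×2 = 161
Wendy: 9×0 + 10×2 + 20×2 + 11×2 + 10×0 = 82
Vikram: 9×2 + 10×4 + 20×1 + 11×3 + 10×3 = 141
Emma: 9×4 + 10×3 + 20×0 + 11×1 + 10×4 = 117
Maya: 9×1 + 10×0 + 20×4 + 11×0 + 10×1 = 99

Ivy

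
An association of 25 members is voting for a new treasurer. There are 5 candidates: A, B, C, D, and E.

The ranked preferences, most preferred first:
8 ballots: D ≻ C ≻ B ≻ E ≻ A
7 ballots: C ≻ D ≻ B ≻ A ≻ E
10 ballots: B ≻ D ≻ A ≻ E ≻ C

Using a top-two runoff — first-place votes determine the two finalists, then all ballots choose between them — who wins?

D

Round 1 first-place votes: A 0, B 10, C 7, D 8, E 0. B and D advance.
Runoff: B is ranked above D on 10 ballots, D above B on 15.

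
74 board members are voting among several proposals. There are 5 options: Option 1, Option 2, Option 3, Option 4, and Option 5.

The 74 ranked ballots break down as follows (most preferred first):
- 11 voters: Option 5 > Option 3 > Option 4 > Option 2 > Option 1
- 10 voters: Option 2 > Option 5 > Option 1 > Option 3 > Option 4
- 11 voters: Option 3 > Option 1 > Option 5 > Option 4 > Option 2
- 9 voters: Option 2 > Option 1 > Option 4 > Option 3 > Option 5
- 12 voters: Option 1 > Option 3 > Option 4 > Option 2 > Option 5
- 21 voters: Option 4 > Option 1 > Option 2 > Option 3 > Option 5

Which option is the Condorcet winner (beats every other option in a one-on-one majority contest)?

Option 1

Option 1 vs Option 2: 44–30
Option 1 vs Option 3: 52–22
Option 1 vs Option 4: 42–32
Option 1 vs Option 5: 53–21
Option 1 beats every other option.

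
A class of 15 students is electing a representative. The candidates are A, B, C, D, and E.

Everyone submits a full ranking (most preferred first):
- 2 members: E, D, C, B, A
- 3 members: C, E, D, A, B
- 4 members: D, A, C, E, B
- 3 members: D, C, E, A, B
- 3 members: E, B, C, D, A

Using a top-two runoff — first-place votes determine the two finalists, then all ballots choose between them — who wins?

E

Round 1 first-place votes: A 0, B 0, C 3, D 7, E 5. D and E advance.
Runoff: D is ranked above E on 7 ballots, E above D on 8.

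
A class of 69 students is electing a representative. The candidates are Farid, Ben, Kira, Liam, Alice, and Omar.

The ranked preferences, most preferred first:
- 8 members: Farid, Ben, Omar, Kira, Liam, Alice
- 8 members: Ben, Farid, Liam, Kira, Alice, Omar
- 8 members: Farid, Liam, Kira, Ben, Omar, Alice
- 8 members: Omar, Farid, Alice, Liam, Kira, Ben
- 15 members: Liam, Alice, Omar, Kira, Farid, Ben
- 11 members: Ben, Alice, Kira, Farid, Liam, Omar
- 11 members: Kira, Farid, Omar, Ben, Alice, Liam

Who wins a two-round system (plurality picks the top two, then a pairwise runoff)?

Farid

Round 1 first-place votes: Farid 16, Ben 19, Kira 11, Liam 15, Alice 0, Omar 8. Ben and Farid advance.
Runoff: Ben is ranked above Farid on 19 ballots, Farid above Ben on 50.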